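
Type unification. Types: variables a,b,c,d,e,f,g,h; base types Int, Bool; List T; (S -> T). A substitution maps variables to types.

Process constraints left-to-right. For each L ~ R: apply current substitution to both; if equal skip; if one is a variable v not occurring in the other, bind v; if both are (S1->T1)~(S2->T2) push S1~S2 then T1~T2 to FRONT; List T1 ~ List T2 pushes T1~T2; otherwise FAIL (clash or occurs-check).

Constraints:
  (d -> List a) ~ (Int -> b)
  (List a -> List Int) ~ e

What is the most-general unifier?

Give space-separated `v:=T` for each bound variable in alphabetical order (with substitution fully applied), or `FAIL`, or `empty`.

step 1: unify (d -> List a) ~ (Int -> b)  [subst: {-} | 1 pending]
  -> decompose arrow: push d~Int, List a~b
step 2: unify d ~ Int  [subst: {-} | 2 pending]
  bind d := Int
step 3: unify List a ~ b  [subst: {d:=Int} | 1 pending]
  bind b := List a
step 4: unify (List a -> List Int) ~ e  [subst: {d:=Int, b:=List a} | 0 pending]
  bind e := (List a -> List Int)

Answer: b:=List a d:=Int e:=(List a -> List Int)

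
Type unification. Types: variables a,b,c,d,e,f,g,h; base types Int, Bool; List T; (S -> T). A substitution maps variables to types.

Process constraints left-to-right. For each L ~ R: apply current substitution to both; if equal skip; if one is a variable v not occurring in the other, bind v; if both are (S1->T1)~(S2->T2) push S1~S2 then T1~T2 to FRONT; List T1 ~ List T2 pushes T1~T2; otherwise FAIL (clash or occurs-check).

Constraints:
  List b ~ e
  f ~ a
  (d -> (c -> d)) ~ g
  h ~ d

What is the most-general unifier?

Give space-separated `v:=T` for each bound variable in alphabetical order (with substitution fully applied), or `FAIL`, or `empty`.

Answer: e:=List b f:=a g:=(d -> (c -> d)) h:=d

Derivation:
step 1: unify List b ~ e  [subst: {-} | 3 pending]
  bind e := List b
step 2: unify f ~ a  [subst: {e:=List b} | 2 pending]
  bind f := a
step 3: unify (d -> (c -> d)) ~ g  [subst: {e:=List b, f:=a} | 1 pending]
  bind g := (d -> (c -> d))
step 4: unify h ~ d  [subst: {e:=List b, f:=a, g:=(d -> (c -> d))} | 0 pending]
  bind h := d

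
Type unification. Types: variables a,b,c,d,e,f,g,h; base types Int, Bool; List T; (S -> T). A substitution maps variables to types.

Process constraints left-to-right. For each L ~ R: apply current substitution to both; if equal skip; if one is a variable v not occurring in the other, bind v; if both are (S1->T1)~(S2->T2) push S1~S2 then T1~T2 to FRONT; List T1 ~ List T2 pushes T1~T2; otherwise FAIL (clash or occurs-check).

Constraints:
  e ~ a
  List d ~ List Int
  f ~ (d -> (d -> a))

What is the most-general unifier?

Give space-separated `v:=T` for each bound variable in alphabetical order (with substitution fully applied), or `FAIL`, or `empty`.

step 1: unify e ~ a  [subst: {-} | 2 pending]
  bind e := a
step 2: unify List d ~ List Int  [subst: {e:=a} | 1 pending]
  -> decompose List: push d~Int
step 3: unify d ~ Int  [subst: {e:=a} | 1 pending]
  bind d := Int
step 4: unify f ~ (Int -> (Int -> a))  [subst: {e:=a, d:=Int} | 0 pending]
  bind f := (Int -> (Int -> a))

Answer: d:=Int e:=a f:=(Int -> (Int -> a))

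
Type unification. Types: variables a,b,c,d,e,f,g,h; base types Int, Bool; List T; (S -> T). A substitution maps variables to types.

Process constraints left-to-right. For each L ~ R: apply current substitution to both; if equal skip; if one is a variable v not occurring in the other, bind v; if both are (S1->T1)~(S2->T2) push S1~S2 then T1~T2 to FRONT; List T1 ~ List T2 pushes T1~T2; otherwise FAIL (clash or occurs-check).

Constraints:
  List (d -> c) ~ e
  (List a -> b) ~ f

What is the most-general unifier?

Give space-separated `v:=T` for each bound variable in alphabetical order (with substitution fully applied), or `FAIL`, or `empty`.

step 1: unify List (d -> c) ~ e  [subst: {-} | 1 pending]
  bind e := List (d -> c)
step 2: unify (List a -> b) ~ f  [subst: {e:=List (d -> c)} | 0 pending]
  bind f := (List a -> b)

Answer: e:=List (d -> c) f:=(List a -> b)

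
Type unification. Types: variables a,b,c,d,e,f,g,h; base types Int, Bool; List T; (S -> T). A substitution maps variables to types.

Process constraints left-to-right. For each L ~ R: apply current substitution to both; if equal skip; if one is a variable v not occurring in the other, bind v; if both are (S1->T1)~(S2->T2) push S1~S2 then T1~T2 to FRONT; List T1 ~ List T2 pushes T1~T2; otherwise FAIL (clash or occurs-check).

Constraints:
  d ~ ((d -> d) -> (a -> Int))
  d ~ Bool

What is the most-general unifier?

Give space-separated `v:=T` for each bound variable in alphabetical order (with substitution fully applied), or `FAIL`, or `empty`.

Answer: FAIL

Derivation:
step 1: unify d ~ ((d -> d) -> (a -> Int))  [subst: {-} | 1 pending]
  occurs-check fail: d in ((d -> d) -> (a -> Int))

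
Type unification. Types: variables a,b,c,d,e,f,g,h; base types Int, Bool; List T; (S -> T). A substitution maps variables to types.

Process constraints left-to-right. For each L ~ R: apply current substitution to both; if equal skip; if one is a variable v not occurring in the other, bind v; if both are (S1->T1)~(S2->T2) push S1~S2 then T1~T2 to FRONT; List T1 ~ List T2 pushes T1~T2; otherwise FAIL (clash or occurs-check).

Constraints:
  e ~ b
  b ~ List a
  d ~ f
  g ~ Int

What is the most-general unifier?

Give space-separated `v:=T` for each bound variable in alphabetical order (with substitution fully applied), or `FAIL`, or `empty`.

step 1: unify e ~ b  [subst: {-} | 3 pending]
  bind e := b
step 2: unify b ~ List a  [subst: {e:=b} | 2 pending]
  bind b := List a
step 3: unify d ~ f  [subst: {e:=b, b:=List a} | 1 pending]
  bind d := f
step 4: unify g ~ Int  [subst: {e:=b, b:=List a, d:=f} | 0 pending]
  bind g := Int

Answer: b:=List a d:=f e:=List a g:=Int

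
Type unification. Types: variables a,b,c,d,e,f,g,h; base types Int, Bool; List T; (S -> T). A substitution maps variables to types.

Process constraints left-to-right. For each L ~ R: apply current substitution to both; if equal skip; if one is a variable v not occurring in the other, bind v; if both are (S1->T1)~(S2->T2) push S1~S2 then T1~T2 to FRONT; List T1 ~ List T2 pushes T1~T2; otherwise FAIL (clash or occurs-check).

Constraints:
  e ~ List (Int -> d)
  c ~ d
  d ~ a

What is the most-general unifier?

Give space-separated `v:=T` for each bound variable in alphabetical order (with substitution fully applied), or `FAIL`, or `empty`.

Answer: c:=a d:=a e:=List (Int -> a)

Derivation:
step 1: unify e ~ List (Int -> d)  [subst: {-} | 2 pending]
  bind e := List (Int -> d)
step 2: unify c ~ d  [subst: {e:=List (Int -> d)} | 1 pending]
  bind c := d
step 3: unify d ~ a  [subst: {e:=List (Int -> d), c:=d} | 0 pending]
  bind d := a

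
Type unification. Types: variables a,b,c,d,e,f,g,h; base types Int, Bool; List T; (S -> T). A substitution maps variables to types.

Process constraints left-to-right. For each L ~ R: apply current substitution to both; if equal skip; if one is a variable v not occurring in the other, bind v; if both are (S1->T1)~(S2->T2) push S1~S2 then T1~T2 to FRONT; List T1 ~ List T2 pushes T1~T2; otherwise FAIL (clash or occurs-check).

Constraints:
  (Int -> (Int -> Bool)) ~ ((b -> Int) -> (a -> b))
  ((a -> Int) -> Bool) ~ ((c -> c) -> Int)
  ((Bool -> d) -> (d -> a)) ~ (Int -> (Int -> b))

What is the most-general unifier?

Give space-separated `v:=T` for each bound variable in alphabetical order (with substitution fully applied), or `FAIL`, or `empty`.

step 1: unify (Int -> (Int -> Bool)) ~ ((b -> Int) -> (a -> b))  [subst: {-} | 2 pending]
  -> decompose arrow: push Int~(b -> Int), (Int -> Bool)~(a -> b)
step 2: unify Int ~ (b -> Int)  [subst: {-} | 3 pending]
  clash: Int vs (b -> Int)

Answer: FAIL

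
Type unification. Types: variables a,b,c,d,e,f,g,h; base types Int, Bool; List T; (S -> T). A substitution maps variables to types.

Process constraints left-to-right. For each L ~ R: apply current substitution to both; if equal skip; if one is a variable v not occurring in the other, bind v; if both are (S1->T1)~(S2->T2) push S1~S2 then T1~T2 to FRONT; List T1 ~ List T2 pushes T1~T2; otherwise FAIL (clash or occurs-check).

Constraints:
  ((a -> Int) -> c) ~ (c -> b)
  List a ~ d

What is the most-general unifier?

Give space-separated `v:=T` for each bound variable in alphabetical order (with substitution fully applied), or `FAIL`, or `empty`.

step 1: unify ((a -> Int) -> c) ~ (c -> b)  [subst: {-} | 1 pending]
  -> decompose arrow: push (a -> Int)~c, c~b
step 2: unify (a -> Int) ~ c  [subst: {-} | 2 pending]
  bind c := (a -> Int)
step 3: unify (a -> Int) ~ b  [subst: {c:=(a -> Int)} | 1 pending]
  bind b := (a -> Int)
step 4: unify List a ~ d  [subst: {c:=(a -> Int), b:=(a -> Int)} | 0 pending]
  bind d := List a

Answer: b:=(a -> Int) c:=(a -> Int) d:=List a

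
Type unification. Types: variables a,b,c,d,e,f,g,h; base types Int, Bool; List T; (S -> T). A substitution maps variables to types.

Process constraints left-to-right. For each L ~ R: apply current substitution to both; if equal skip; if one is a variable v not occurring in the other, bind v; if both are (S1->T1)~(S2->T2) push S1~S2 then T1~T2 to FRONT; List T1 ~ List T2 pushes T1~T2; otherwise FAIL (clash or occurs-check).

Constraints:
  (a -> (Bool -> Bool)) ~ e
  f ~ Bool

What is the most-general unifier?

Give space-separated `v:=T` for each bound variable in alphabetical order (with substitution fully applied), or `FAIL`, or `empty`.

Answer: e:=(a -> (Bool -> Bool)) f:=Bool

Derivation:
step 1: unify (a -> (Bool -> Bool)) ~ e  [subst: {-} | 1 pending]
  bind e := (a -> (Bool -> Bool))
step 2: unify f ~ Bool  [subst: {e:=(a -> (Bool -> Bool))} | 0 pending]
  bind f := Bool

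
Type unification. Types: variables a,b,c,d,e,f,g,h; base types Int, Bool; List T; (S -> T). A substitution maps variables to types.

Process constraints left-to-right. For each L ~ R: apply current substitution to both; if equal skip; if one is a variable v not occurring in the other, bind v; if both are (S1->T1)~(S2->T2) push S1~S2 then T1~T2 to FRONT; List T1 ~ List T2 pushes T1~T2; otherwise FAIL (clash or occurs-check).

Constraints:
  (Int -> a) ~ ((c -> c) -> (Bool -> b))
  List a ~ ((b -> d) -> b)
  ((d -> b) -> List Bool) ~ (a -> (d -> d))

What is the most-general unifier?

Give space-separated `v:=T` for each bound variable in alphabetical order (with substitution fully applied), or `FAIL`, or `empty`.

Answer: FAIL

Derivation:
step 1: unify (Int -> a) ~ ((c -> c) -> (Bool -> b))  [subst: {-} | 2 pending]
  -> decompose arrow: push Int~(c -> c), a~(Bool -> b)
step 2: unify Int ~ (c -> c)  [subst: {-} | 3 pending]
  clash: Int vs (c -> c)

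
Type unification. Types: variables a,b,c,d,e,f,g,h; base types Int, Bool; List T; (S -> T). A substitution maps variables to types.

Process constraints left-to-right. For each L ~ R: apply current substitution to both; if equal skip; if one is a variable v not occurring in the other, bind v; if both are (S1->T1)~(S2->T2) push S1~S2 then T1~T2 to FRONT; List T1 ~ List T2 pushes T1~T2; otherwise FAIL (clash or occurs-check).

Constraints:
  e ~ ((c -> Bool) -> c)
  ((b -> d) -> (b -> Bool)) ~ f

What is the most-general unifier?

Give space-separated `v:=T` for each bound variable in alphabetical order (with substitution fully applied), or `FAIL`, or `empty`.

Answer: e:=((c -> Bool) -> c) f:=((b -> d) -> (b -> Bool))

Derivation:
step 1: unify e ~ ((c -> Bool) -> c)  [subst: {-} | 1 pending]
  bind e := ((c -> Bool) -> c)
step 2: unify ((b -> d) -> (b -> Bool)) ~ f  [subst: {e:=((c -> Bool) -> c)} | 0 pending]
  bind f := ((b -> d) -> (b -> Bool))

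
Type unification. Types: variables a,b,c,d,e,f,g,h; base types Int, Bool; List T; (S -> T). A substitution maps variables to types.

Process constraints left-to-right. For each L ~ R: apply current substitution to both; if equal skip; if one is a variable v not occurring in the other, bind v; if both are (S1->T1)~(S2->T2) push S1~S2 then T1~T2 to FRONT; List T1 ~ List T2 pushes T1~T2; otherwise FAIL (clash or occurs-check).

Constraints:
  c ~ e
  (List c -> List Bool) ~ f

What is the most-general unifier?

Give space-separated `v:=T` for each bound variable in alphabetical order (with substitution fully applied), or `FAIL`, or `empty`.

Answer: c:=e f:=(List e -> List Bool)

Derivation:
step 1: unify c ~ e  [subst: {-} | 1 pending]
  bind c := e
step 2: unify (List e -> List Bool) ~ f  [subst: {c:=e} | 0 pending]
  bind f := (List e -> List Bool)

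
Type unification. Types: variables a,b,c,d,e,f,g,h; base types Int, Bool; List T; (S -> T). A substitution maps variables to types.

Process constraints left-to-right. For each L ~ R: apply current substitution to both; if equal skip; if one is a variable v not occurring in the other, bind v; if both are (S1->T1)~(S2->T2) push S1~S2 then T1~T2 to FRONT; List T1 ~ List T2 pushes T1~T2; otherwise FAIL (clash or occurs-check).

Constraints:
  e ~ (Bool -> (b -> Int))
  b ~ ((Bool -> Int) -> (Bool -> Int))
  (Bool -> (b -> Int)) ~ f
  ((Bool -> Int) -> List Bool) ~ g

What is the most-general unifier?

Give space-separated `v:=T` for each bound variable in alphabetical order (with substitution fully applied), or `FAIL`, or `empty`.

step 1: unify e ~ (Bool -> (b -> Int))  [subst: {-} | 3 pending]
  bind e := (Bool -> (b -> Int))
step 2: unify b ~ ((Bool -> Int) -> (Bool -> Int))  [subst: {e:=(Bool -> (b -> Int))} | 2 pending]
  bind b := ((Bool -> Int) -> (Bool -> Int))
step 3: unify (Bool -> (((Bool -> Int) -> (Bool -> Int)) -> Int)) ~ f  [subst: {e:=(Bool -> (b -> Int)), b:=((Bool -> Int) -> (Bool -> Int))} | 1 pending]
  bind f := (Bool -> (((Bool -> Int) -> (Bool -> Int)) -> Int))
step 4: unify ((Bool -> Int) -> List Bool) ~ g  [subst: {e:=(Bool -> (b -> Int)), b:=((Bool -> Int) -> (Bool -> Int)), f:=(Bool -> (((Bool -> Int) -> (Bool -> Int)) -> Int))} | 0 pending]
  bind g := ((Bool -> Int) -> List Bool)

Answer: b:=((Bool -> Int) -> (Bool -> Int)) e:=(Bool -> (((Bool -> Int) -> (Bool -> Int)) -> Int)) f:=(Bool -> (((Bool -> Int) -> (Bool -> Int)) -> Int)) g:=((Bool -> Int) -> List Bool)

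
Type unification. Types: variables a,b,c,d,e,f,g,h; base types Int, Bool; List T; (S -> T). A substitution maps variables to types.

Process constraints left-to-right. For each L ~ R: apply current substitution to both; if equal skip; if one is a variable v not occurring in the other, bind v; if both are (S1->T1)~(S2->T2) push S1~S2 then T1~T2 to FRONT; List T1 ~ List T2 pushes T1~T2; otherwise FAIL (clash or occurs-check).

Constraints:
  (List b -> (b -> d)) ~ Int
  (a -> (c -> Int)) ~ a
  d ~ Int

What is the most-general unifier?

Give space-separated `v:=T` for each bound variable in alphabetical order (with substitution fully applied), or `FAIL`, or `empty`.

step 1: unify (List b -> (b -> d)) ~ Int  [subst: {-} | 2 pending]
  clash: (List b -> (b -> d)) vs Int

Answer: FAIL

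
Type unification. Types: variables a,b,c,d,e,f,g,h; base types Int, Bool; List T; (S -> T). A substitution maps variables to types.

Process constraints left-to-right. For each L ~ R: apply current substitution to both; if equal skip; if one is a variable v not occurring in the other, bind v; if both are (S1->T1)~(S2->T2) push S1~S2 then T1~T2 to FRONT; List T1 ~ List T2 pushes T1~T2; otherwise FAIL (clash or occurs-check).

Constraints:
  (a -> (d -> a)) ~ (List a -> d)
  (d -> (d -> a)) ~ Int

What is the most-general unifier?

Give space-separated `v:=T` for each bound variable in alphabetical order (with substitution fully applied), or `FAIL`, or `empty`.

step 1: unify (a -> (d -> a)) ~ (List a -> d)  [subst: {-} | 1 pending]
  -> decompose arrow: push a~List a, (d -> a)~d
step 2: unify a ~ List a  [subst: {-} | 2 pending]
  occurs-check fail: a in List a

Answer: FAIL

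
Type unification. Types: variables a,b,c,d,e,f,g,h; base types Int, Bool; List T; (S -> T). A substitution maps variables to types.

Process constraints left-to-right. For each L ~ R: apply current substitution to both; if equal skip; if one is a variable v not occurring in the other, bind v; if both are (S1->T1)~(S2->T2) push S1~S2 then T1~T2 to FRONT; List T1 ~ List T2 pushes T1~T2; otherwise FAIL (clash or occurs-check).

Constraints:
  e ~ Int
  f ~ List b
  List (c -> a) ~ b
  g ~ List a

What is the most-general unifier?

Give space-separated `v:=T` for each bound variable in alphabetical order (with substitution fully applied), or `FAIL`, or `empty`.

step 1: unify e ~ Int  [subst: {-} | 3 pending]
  bind e := Int
step 2: unify f ~ List b  [subst: {e:=Int} | 2 pending]
  bind f := List b
step 3: unify List (c -> a) ~ b  [subst: {e:=Int, f:=List b} | 1 pending]
  bind b := List (c -> a)
step 4: unify g ~ List a  [subst: {e:=Int, f:=List b, b:=List (c -> a)} | 0 pending]
  bind g := List a

Answer: b:=List (c -> a) e:=Int f:=List List (c -> a) g:=List a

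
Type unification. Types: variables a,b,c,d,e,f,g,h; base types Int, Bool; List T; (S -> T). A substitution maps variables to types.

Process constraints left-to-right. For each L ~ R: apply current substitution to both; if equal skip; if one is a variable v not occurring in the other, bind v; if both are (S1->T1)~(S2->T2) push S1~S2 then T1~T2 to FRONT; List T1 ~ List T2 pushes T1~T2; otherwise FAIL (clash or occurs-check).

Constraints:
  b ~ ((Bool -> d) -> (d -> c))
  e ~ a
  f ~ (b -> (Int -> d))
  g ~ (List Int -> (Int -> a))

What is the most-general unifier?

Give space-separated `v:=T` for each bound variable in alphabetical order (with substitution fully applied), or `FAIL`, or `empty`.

Answer: b:=((Bool -> d) -> (d -> c)) e:=a f:=(((Bool -> d) -> (d -> c)) -> (Int -> d)) g:=(List Int -> (Int -> a))

Derivation:
step 1: unify b ~ ((Bool -> d) -> (d -> c))  [subst: {-} | 3 pending]
  bind b := ((Bool -> d) -> (d -> c))
step 2: unify e ~ a  [subst: {b:=((Bool -> d) -> (d -> c))} | 2 pending]
  bind e := a
step 3: unify f ~ (((Bool -> d) -> (d -> c)) -> (Int -> d))  [subst: {b:=((Bool -> d) -> (d -> c)), e:=a} | 1 pending]
  bind f := (((Bool -> d) -> (d -> c)) -> (Int -> d))
step 4: unify g ~ (List Int -> (Int -> a))  [subst: {b:=((Bool -> d) -> (d -> c)), e:=a, f:=(((Bool -> d) -> (d -> c)) -> (Int -> d))} | 0 pending]
  bind g := (List Int -> (Int -> a))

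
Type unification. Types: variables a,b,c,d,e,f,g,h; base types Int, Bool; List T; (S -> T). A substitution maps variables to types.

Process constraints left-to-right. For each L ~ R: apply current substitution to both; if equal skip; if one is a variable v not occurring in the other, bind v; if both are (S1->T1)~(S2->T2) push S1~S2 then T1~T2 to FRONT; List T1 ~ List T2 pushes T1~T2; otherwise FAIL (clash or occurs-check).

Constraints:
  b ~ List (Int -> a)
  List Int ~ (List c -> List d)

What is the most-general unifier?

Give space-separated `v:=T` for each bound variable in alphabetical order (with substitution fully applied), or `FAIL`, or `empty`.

Answer: FAIL

Derivation:
step 1: unify b ~ List (Int -> a)  [subst: {-} | 1 pending]
  bind b := List (Int -> a)
step 2: unify List Int ~ (List c -> List d)  [subst: {b:=List (Int -> a)} | 0 pending]
  clash: List Int vs (List c -> List d)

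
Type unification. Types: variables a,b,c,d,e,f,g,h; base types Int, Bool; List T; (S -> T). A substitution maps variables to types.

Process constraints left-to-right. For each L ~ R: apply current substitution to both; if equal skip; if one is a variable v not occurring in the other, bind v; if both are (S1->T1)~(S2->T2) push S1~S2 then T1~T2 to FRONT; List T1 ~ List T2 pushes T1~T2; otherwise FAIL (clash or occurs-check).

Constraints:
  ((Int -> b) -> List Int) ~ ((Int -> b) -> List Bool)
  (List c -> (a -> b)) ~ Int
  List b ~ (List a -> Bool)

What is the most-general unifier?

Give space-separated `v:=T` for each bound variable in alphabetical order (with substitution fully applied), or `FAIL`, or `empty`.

step 1: unify ((Int -> b) -> List Int) ~ ((Int -> b) -> List Bool)  [subst: {-} | 2 pending]
  -> decompose arrow: push (Int -> b)~(Int -> b), List Int~List Bool
step 2: unify (Int -> b) ~ (Int -> b)  [subst: {-} | 3 pending]
  -> identical, skip
step 3: unify List Int ~ List Bool  [subst: {-} | 2 pending]
  -> decompose List: push Int~Bool
step 4: unify Int ~ Bool  [subst: {-} | 2 pending]
  clash: Int vs Bool

Answer: FAIL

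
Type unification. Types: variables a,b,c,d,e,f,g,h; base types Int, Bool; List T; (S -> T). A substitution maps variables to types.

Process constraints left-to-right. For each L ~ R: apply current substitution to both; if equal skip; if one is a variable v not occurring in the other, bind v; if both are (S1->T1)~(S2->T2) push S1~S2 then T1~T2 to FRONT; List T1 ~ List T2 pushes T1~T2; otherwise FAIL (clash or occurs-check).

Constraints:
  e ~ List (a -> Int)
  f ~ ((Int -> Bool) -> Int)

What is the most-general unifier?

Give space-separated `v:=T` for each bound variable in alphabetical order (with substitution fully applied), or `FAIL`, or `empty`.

Answer: e:=List (a -> Int) f:=((Int -> Bool) -> Int)

Derivation:
step 1: unify e ~ List (a -> Int)  [subst: {-} | 1 pending]
  bind e := List (a -> Int)
step 2: unify f ~ ((Int -> Bool) -> Int)  [subst: {e:=List (a -> Int)} | 0 pending]
  bind f := ((Int -> Bool) -> Int)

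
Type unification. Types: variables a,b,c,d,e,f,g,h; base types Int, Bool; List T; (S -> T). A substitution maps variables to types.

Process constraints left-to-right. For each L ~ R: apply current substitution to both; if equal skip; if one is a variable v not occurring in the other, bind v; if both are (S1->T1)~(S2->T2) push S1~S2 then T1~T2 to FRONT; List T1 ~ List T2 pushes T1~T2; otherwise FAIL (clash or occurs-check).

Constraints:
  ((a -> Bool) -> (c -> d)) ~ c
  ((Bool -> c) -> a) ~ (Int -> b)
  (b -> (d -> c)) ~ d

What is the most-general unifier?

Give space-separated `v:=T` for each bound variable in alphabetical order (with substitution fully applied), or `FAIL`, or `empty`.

Answer: FAIL

Derivation:
step 1: unify ((a -> Bool) -> (c -> d)) ~ c  [subst: {-} | 2 pending]
  occurs-check fail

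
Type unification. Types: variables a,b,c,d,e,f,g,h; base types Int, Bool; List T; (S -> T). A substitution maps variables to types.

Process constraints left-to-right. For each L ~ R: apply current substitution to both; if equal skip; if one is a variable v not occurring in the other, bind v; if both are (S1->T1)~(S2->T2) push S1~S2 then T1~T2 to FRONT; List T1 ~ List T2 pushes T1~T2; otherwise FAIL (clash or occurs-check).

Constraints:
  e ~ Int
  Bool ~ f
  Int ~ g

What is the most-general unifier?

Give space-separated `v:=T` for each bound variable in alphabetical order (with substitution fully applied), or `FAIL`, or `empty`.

step 1: unify e ~ Int  [subst: {-} | 2 pending]
  bind e := Int
step 2: unify Bool ~ f  [subst: {e:=Int} | 1 pending]
  bind f := Bool
step 3: unify Int ~ g  [subst: {e:=Int, f:=Bool} | 0 pending]
  bind g := Int

Answer: e:=Int f:=Bool g:=Int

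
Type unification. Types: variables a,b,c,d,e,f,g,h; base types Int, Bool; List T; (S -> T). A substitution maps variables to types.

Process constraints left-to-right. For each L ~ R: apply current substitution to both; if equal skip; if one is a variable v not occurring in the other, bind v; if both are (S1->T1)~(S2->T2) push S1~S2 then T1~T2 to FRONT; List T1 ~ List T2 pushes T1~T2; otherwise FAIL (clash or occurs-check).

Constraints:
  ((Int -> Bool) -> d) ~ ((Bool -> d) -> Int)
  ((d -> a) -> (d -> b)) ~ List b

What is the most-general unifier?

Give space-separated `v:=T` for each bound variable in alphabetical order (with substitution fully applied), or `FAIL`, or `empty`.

Answer: FAIL

Derivation:
step 1: unify ((Int -> Bool) -> d) ~ ((Bool -> d) -> Int)  [subst: {-} | 1 pending]
  -> decompose arrow: push (Int -> Bool)~(Bool -> d), d~Int
step 2: unify (Int -> Bool) ~ (Bool -> d)  [subst: {-} | 2 pending]
  -> decompose arrow: push Int~Bool, Bool~d
step 3: unify Int ~ Bool  [subst: {-} | 3 pending]
  clash: Int vs Bool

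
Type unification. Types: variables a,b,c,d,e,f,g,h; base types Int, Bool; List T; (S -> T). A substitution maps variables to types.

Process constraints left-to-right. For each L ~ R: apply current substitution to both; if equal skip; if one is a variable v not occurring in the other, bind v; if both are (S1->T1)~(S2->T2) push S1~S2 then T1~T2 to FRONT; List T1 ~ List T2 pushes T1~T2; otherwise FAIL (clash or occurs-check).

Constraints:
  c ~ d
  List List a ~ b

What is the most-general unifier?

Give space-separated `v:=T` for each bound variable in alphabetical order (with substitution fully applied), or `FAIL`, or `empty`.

step 1: unify c ~ d  [subst: {-} | 1 pending]
  bind c := d
step 2: unify List List a ~ b  [subst: {c:=d} | 0 pending]
  bind b := List List a

Answer: b:=List List a c:=d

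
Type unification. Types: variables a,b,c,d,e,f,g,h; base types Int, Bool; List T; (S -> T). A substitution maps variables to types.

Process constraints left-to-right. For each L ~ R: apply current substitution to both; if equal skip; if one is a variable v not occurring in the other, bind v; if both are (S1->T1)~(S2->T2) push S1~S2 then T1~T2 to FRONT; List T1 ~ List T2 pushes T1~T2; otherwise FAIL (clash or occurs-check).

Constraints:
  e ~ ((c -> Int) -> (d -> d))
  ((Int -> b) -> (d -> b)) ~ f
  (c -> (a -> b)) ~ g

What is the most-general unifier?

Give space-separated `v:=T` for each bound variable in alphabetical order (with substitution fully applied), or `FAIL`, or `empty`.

Answer: e:=((c -> Int) -> (d -> d)) f:=((Int -> b) -> (d -> b)) g:=(c -> (a -> b))

Derivation:
step 1: unify e ~ ((c -> Int) -> (d -> d))  [subst: {-} | 2 pending]
  bind e := ((c -> Int) -> (d -> d))
step 2: unify ((Int -> b) -> (d -> b)) ~ f  [subst: {e:=((c -> Int) -> (d -> d))} | 1 pending]
  bind f := ((Int -> b) -> (d -> b))
step 3: unify (c -> (a -> b)) ~ g  [subst: {e:=((c -> Int) -> (d -> d)), f:=((Int -> b) -> (d -> b))} | 0 pending]
  bind g := (c -> (a -> b))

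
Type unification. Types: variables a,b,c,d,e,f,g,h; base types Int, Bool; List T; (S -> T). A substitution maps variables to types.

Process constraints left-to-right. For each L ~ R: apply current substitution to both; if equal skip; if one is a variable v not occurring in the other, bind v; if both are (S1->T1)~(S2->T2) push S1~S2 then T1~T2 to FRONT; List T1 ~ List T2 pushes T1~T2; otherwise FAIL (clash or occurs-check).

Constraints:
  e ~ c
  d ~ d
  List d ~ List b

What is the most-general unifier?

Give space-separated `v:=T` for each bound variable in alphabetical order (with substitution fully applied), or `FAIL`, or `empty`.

Answer: d:=b e:=c

Derivation:
step 1: unify e ~ c  [subst: {-} | 2 pending]
  bind e := c
step 2: unify d ~ d  [subst: {e:=c} | 1 pending]
  -> identical, skip
step 3: unify List d ~ List b  [subst: {e:=c} | 0 pending]
  -> decompose List: push d~b
step 4: unify d ~ b  [subst: {e:=c} | 0 pending]
  bind d := b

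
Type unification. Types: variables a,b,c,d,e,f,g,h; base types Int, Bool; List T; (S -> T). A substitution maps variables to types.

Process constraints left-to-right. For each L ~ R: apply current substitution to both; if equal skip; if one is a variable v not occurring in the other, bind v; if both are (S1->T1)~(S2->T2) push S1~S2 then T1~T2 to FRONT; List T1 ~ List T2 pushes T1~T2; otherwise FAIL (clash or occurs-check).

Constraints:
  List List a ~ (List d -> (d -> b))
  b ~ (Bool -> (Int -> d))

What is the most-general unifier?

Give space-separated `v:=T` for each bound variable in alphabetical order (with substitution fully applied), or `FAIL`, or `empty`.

step 1: unify List List a ~ (List d -> (d -> b))  [subst: {-} | 1 pending]
  clash: List List a vs (List d -> (d -> b))

Answer: FAIL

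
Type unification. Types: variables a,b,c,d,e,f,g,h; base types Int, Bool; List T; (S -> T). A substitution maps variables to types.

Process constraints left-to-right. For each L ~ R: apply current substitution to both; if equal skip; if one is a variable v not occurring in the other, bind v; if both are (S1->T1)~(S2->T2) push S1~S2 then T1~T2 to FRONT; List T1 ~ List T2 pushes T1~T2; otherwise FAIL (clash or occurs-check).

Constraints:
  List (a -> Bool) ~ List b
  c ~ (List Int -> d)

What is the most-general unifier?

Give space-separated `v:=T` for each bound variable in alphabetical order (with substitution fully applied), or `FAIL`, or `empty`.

step 1: unify List (a -> Bool) ~ List b  [subst: {-} | 1 pending]
  -> decompose List: push (a -> Bool)~b
step 2: unify (a -> Bool) ~ b  [subst: {-} | 1 pending]
  bind b := (a -> Bool)
step 3: unify c ~ (List Int -> d)  [subst: {b:=(a -> Bool)} | 0 pending]
  bind c := (List Int -> d)

Answer: b:=(a -> Bool) c:=(List Int -> d)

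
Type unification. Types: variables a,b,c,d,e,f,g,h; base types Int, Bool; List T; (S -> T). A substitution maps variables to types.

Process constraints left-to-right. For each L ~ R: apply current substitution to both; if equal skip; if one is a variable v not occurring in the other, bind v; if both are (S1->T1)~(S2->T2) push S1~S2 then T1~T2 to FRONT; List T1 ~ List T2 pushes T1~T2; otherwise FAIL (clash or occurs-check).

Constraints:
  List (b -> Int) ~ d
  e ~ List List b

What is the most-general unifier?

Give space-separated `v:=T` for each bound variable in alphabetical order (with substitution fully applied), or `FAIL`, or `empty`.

step 1: unify List (b -> Int) ~ d  [subst: {-} | 1 pending]
  bind d := List (b -> Int)
step 2: unify e ~ List List b  [subst: {d:=List (b -> Int)} | 0 pending]
  bind e := List List b

Answer: d:=List (b -> Int) e:=List List b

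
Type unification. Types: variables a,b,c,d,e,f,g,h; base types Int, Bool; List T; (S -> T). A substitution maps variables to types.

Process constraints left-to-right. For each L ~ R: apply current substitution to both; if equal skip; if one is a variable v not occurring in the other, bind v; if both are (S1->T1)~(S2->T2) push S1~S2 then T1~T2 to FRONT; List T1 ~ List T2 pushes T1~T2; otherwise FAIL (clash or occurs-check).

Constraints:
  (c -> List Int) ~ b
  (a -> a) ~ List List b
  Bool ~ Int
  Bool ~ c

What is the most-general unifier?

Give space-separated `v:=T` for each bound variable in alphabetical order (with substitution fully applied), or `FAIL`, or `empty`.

Answer: FAIL

Derivation:
step 1: unify (c -> List Int) ~ b  [subst: {-} | 3 pending]
  bind b := (c -> List Int)
step 2: unify (a -> a) ~ List List (c -> List Int)  [subst: {b:=(c -> List Int)} | 2 pending]
  clash: (a -> a) vs List List (c -> List Int)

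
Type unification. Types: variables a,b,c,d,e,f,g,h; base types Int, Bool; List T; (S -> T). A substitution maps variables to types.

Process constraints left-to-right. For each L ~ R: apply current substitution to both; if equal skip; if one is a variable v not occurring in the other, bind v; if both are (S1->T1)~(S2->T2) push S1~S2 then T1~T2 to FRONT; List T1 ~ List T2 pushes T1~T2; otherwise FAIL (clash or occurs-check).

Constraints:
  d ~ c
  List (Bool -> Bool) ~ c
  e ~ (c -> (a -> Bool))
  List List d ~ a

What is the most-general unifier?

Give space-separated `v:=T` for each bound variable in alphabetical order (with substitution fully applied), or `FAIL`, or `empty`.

Answer: a:=List List List (Bool -> Bool) c:=List (Bool -> Bool) d:=List (Bool -> Bool) e:=(List (Bool -> Bool) -> (List List List (Bool -> Bool) -> Bool))

Derivation:
step 1: unify d ~ c  [subst: {-} | 3 pending]
  bind d := c
step 2: unify List (Bool -> Bool) ~ c  [subst: {d:=c} | 2 pending]
  bind c := List (Bool -> Bool)
step 3: unify e ~ (List (Bool -> Bool) -> (a -> Bool))  [subst: {d:=c, c:=List (Bool -> Bool)} | 1 pending]
  bind e := (List (Bool -> Bool) -> (a -> Bool))
step 4: unify List List List (Bool -> Bool) ~ a  [subst: {d:=c, c:=List (Bool -> Bool), e:=(List (Bool -> Bool) -> (a -> Bool))} | 0 pending]
  bind a := List List List (Bool -> Bool)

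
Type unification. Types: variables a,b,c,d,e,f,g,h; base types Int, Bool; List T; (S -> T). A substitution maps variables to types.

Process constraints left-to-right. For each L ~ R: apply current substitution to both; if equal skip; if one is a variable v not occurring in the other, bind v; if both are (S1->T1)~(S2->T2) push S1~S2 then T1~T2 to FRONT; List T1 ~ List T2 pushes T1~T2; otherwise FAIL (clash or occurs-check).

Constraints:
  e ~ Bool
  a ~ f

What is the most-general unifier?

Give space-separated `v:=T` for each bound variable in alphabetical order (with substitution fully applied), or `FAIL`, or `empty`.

Answer: a:=f e:=Bool

Derivation:
step 1: unify e ~ Bool  [subst: {-} | 1 pending]
  bind e := Bool
step 2: unify a ~ f  [subst: {e:=Bool} | 0 pending]
  bind a := f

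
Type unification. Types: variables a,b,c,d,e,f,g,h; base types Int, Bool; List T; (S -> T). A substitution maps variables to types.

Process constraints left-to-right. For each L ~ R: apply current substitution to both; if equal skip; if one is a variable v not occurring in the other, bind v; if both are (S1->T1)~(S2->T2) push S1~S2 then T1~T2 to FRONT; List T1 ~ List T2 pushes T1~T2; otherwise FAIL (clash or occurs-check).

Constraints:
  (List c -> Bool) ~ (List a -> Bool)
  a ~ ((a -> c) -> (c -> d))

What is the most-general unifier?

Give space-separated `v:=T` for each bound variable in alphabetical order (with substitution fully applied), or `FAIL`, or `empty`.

Answer: FAIL

Derivation:
step 1: unify (List c -> Bool) ~ (List a -> Bool)  [subst: {-} | 1 pending]
  -> decompose arrow: push List c~List a, Bool~Bool
step 2: unify List c ~ List a  [subst: {-} | 2 pending]
  -> decompose List: push c~a
step 3: unify c ~ a  [subst: {-} | 2 pending]
  bind c := a
step 4: unify Bool ~ Bool  [subst: {c:=a} | 1 pending]
  -> identical, skip
step 5: unify a ~ ((a -> a) -> (a -> d))  [subst: {c:=a} | 0 pending]
  occurs-check fail: a in ((a -> a) -> (a -> d))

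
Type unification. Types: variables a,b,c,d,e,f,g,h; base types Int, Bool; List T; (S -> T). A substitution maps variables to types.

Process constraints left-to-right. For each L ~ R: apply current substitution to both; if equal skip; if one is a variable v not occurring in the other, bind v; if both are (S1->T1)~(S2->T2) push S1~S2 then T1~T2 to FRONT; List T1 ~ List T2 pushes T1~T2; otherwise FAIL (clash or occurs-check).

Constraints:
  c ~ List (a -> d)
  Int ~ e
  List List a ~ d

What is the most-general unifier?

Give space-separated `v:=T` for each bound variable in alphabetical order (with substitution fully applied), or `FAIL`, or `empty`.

step 1: unify c ~ List (a -> d)  [subst: {-} | 2 pending]
  bind c := List (a -> d)
step 2: unify Int ~ e  [subst: {c:=List (a -> d)} | 1 pending]
  bind e := Int
step 3: unify List List a ~ d  [subst: {c:=List (a -> d), e:=Int} | 0 pending]
  bind d := List List a

Answer: c:=List (a -> List List a) d:=List List a e:=Int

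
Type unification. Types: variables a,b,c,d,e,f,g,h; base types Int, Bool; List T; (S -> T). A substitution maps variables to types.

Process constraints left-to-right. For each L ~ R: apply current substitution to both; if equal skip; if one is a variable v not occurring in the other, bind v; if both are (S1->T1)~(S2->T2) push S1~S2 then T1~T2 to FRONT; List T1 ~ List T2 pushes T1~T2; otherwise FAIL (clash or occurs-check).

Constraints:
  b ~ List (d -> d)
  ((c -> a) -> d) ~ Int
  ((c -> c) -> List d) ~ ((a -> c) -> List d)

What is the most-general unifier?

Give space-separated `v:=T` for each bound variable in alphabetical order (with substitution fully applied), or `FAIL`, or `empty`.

Answer: FAIL

Derivation:
step 1: unify b ~ List (d -> d)  [subst: {-} | 2 pending]
  bind b := List (d -> d)
step 2: unify ((c -> a) -> d) ~ Int  [subst: {b:=List (d -> d)} | 1 pending]
  clash: ((c -> a) -> d) vs Int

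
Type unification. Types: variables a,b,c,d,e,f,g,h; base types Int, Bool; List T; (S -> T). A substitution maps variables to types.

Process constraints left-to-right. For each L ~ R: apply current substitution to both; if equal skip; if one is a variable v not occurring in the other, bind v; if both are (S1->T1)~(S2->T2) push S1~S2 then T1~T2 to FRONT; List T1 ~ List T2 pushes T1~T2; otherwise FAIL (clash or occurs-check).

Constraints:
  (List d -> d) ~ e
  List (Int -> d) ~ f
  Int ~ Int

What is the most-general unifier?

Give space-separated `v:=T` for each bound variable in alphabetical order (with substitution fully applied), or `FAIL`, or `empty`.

Answer: e:=(List d -> d) f:=List (Int -> d)

Derivation:
step 1: unify (List d -> d) ~ e  [subst: {-} | 2 pending]
  bind e := (List d -> d)
step 2: unify List (Int -> d) ~ f  [subst: {e:=(List d -> d)} | 1 pending]
  bind f := List (Int -> d)
step 3: unify Int ~ Int  [subst: {e:=(List d -> d), f:=List (Int -> d)} | 0 pending]
  -> identical, skip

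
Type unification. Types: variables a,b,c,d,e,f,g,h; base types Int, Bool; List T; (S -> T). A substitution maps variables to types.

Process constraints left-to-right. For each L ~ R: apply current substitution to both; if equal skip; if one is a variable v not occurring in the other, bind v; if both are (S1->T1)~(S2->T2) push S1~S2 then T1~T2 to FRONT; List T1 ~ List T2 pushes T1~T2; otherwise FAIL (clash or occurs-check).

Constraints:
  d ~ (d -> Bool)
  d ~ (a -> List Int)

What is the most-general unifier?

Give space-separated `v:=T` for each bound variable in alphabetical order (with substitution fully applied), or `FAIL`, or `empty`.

Answer: FAIL

Derivation:
step 1: unify d ~ (d -> Bool)  [subst: {-} | 1 pending]
  occurs-check fail: d in (d -> Bool)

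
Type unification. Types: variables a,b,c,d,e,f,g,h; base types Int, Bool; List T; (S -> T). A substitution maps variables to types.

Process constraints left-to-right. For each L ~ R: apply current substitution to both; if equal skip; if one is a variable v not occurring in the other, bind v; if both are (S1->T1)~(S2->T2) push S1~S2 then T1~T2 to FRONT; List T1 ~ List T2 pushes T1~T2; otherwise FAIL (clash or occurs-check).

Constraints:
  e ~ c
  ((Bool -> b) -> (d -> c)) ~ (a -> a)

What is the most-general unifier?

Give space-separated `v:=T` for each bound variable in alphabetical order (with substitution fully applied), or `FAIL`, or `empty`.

Answer: a:=(Bool -> b) c:=b d:=Bool e:=b

Derivation:
step 1: unify e ~ c  [subst: {-} | 1 pending]
  bind e := c
step 2: unify ((Bool -> b) -> (d -> c)) ~ (a -> a)  [subst: {e:=c} | 0 pending]
  -> decompose arrow: push (Bool -> b)~a, (d -> c)~a
step 3: unify (Bool -> b) ~ a  [subst: {e:=c} | 1 pending]
  bind a := (Bool -> b)
step 4: unify (d -> c) ~ (Bool -> b)  [subst: {e:=c, a:=(Bool -> b)} | 0 pending]
  -> decompose arrow: push d~Bool, c~b
step 5: unify d ~ Bool  [subst: {e:=c, a:=(Bool -> b)} | 1 pending]
  bind d := Bool
step 6: unify c ~ b  [subst: {e:=c, a:=(Bool -> b), d:=Bool} | 0 pending]
  bind c := b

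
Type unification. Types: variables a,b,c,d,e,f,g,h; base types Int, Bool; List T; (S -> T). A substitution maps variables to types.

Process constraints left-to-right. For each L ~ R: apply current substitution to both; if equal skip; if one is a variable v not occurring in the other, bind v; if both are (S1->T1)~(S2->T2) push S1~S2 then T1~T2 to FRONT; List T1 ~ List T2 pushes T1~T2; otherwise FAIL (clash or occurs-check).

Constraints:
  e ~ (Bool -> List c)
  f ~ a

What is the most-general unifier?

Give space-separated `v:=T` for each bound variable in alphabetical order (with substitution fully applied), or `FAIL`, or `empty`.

Answer: e:=(Bool -> List c) f:=a

Derivation:
step 1: unify e ~ (Bool -> List c)  [subst: {-} | 1 pending]
  bind e := (Bool -> List c)
step 2: unify f ~ a  [subst: {e:=(Bool -> List c)} | 0 pending]
  bind f := a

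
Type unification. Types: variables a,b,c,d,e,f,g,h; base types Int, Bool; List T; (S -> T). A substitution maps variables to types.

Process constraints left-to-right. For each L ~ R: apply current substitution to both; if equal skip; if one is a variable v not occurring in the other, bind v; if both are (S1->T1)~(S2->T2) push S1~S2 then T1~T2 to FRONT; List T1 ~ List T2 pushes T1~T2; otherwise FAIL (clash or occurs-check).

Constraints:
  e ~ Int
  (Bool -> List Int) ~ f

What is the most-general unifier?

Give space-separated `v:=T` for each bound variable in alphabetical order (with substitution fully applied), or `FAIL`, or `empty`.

Answer: e:=Int f:=(Bool -> List Int)

Derivation:
step 1: unify e ~ Int  [subst: {-} | 1 pending]
  bind e := Int
step 2: unify (Bool -> List Int) ~ f  [subst: {e:=Int} | 0 pending]
  bind f := (Bool -> List Int)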